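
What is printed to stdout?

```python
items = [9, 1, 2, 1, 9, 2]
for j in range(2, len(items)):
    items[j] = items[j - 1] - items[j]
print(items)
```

j=2: items[2] = 1-2 = -1 → [9, 1, -1, 1, 9, 2]
j=3: items[3] = (-1)-1 = -2 → [9, 1, -1, -2, 9, 2]
j=4: items[4] = (-2)-9 = -11 → [9, 1, -1, -2, -11, 2]
j=5: items[5] = (-11)-2 = -13 → [9, 1, -1, -2, -11, -13]

[9, 1, -1, -2, -11, -13]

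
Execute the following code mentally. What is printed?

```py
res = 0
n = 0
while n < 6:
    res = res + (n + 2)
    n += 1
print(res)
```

27

n=0: res = 0+2 = 2
n=1: res = 2+3 = 5
n=2: res = 5+4 = 9
n=3: res = 9+5 = 14
n=4: res = 14+6 = 20
n=5: res = 20+7 = 27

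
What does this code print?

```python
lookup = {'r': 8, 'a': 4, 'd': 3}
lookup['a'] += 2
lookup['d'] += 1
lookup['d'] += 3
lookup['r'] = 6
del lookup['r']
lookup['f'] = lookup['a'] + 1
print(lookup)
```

{'a': 6, 'd': 7, 'f': 7}

lookup['a'] = 4+2 = 6 → {'r': 8, 'a': 6, 'd': 3}
lookup['d'] = 3+1 = 4 → {'r': 8, 'a': 6, 'd': 4}
lookup['d'] = 4+3 = 7 → {'r': 8, 'a': 6, 'd': 7}
lookup['r'] = 6 → {'r': 6, 'a': 6, 'd': 7}
del 'r' → {'a': 6, 'd': 7}
lookup['f'] = lookup['a']+1 = 7 → {'a': 6, 'd': 7, 'f': 7}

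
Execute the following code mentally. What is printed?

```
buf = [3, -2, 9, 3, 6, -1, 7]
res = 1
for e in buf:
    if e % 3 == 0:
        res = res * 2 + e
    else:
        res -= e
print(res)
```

e=3: %3==0, res = 1*2+3 = 5
e=-2: not %3==0, res = 5-(-2) = 7
e=9: %3==0, res = 7*2+9 = 23
e=3: %3==0, res = 23*2+3 = 49
e=6: %3==0, res = 49*2+6 = 104
e=-1: not %3==0, res = 104-(-1) = 105
e=7: not %3==0, res = 105-7 = 98

98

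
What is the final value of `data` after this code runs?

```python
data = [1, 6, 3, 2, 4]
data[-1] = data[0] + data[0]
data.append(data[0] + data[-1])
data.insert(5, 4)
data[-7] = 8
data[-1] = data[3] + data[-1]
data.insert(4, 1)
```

[8, 6, 3, 2, 1, 2, 4, 5]

data[-1] = data[0]+data[0] = 1+1 = 2 → [1, 6, 3, 2, 2]
append data[0]+data[-1] = 1+2 = 3 → [1, 6, 3, 2, 2, 3]
insert 4 at 5 → [1, 6, 3, 2, 2, 4, 3]
data[-7] = 8 → [8, 6, 3, 2, 2, 4, 3]
data[-1] = data[3]+data[-1] = 2+3 = 5 → [8, 6, 3, 2, 2, 4, 5]
insert 1 at 4 → [8, 6, 3, 2, 1, 2, 4, 5]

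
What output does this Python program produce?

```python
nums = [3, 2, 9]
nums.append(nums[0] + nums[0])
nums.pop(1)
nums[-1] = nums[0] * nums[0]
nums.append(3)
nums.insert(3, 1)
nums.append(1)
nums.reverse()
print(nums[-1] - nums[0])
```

2

append nums[0]+nums[0] = 3+3 = 6 → [3, 2, 9, 6]
pop(1) removes 2 → [3, 9, 6]
nums[-1] = nums[0]*nums[0] = 3*3 = 9 → [3, 9, 9]
append 3 → [3, 9, 9, 3]
insert 1 at 3 → [3, 9, 9, 1, 3]
append 1 → [3, 9, 9, 1, 3, 1]
reverse → [1, 3, 1, 9, 9, 3]
nums[-1]-nums[0] = 3-1 = 2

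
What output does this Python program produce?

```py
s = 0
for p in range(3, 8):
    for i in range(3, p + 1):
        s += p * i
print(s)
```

p=3,i=3: s = 0+9 = 9
p=4,i=3: s = 9+12 = 21
p=4,i=4: s = 21+16 = 37
p=5,i=3: s = 37+15 = 52
p=5,i=4: s = 52+20 = 72
p=5,i=5: s = 72+25 = 97
p=6,i=3: s = 97+18 = 115
p=6,i=4: s = 115+24 = 139
p=6,i=5: s = 139+30 = 169
p=6,i=6: s = 169+36 = 205
p=7,i=3: s = 205+21 = 226
p=7,i=4: s = 226+28 = 254
p=7,i=5: s = 254+35 = 289
p=7,i=6: s = 289+42 = 331
p=7,i=7: s = 331+49 = 380

380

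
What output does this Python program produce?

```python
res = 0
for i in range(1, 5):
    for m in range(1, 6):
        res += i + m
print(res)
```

i=1,m=1: res = 0+2 = 2
i=1,m=2: res = 2+3 = 5
i=1,m=3: res = 5+4 = 9
i=1,m=4: res = 9+5 = 14
i=1,m=5: res = 14+6 = 20
i=2,m=1: res = 20+3 = 23
i=2,m=2: res = 23+4 = 27
i=2,m=3: res = 27+5 = 32
i=2,m=4: res = 32+6 = 38
i=2,m=5: res = 38+7 = 45
i=3,m=1: res = 45+4 = 49
i=3,m=2: res = 49+5 = 54
i=3,m=3: res = 54+6 = 60
i=3,m=4: res = 60+7 = 67
i=3,m=5: res = 67+8 = 75
i=4,m=1: res = 75+5 = 80
i=4,m=2: res = 80+6 = 86
i=4,m=3: res = 86+7 = 93
i=4,m=4: res = 93+8 = 101
i=4,m=5: res = 101+9 = 110

110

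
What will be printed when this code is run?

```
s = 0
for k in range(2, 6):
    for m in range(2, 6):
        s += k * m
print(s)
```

196

k=2,m=2: s = 0+4 = 4
k=2,m=3: s = 4+6 = 10
k=2,m=4: s = 10+8 = 18
k=2,m=5: s = 18+10 = 28
k=3,m=2: s = 28+6 = 34
k=3,m=3: s = 34+9 = 43
k=3,m=4: s = 43+12 = 55
k=3,m=5: s = 55+15 = 70
k=4,m=2: s = 70+8 = 78
k=4,m=3: s = 78+12 = 90
k=4,m=4: s = 90+16 = 106
k=4,m=5: s = 106+20 = 126
k=5,m=2: s = 126+10 = 136
k=5,m=3: s = 136+15 = 151
k=5,m=4: s = 151+20 = 171
k=5,m=5: s = 171+25 = 196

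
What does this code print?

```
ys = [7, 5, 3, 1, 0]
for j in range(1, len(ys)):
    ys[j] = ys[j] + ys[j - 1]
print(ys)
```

[7, 12, 15, 16, 16]

j=1: ys[1] = 5+7 = 12 → [7, 12, 3, 1, 0]
j=2: ys[2] = 3+12 = 15 → [7, 12, 15, 1, 0]
j=3: ys[3] = 1+15 = 16 → [7, 12, 15, 16, 0]
j=4: ys[4] = 0+16 = 16 → [7, 12, 15, 16, 16]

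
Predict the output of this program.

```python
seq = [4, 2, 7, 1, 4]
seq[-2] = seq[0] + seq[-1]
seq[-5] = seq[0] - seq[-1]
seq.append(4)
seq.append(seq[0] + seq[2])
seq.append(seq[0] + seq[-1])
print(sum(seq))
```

seq[-2] = seq[0]+seq[-1] = 4+4 = 8 → [4, 2, 7, 8, 4]
seq[-5] = seq[0]-seq[-1] = 4-4 = 0 → [0, 2, 7, 8, 4]
append 4 → [0, 2, 7, 8, 4, 4]
append seq[0]+seq[2] = 0+7 = 7 → [0, 2, 7, 8, 4, 4, 7]
append seq[0]+seq[-1] = 0+7 = 7 → [0, 2, 7, 8, 4, 4, 7, 7]
sum = 39

39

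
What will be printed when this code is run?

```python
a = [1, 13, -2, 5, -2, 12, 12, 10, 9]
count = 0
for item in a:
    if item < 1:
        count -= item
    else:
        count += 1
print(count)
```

11

item=1: not <1, count = 0+1 = 1
item=13: not <1, count = 1+1 = 2
item=-2: <1, count = 2-(-2) = 4
item=5: not <1, count = 4+1 = 5
item=-2: <1, count = 5-(-2) = 7
item=12: not <1, count = 7+1 = 8
item=12: not <1, count = 8+1 = 9
item=10: not <1, count = 9+1 = 10
item=9: not <1, count = 10+1 = 11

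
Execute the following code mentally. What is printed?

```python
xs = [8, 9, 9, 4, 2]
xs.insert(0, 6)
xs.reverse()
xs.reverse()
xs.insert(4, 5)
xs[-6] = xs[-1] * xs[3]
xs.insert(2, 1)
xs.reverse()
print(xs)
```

insert 6 at 0 → [6, 8, 9, 9, 4, 2]
reverse → [2, 4, 9, 9, 8, 6]
reverse → [6, 8, 9, 9, 4, 2]
insert 5 at 4 → [6, 8, 9, 9, 5, 4, 2]
xs[-6] = xs[-1]*xs[3] = 2*9 = 18 → [6, 18, 9, 9, 5, 4, 2]
insert 1 at 2 → [6, 18, 1, 9, 9, 5, 4, 2]
reverse → [2, 4, 5, 9, 9, 1, 18, 6]

[2, 4, 5, 9, 9, 1, 18, 6]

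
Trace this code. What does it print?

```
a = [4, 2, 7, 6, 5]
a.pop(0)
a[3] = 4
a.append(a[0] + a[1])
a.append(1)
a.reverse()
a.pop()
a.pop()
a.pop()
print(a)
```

[1, 9, 4]

pop(0) removes 4 → [2, 7, 6, 5]
a[3] = 4 → [2, 7, 6, 4]
append a[0]+a[1] = 2+7 = 9 → [2, 7, 6, 4, 9]
append 1 → [2, 7, 6, 4, 9, 1]
reverse → [1, 9, 4, 6, 7, 2]
pop() removes 2 → [1, 9, 4, 6, 7]
pop() removes 7 → [1, 9, 4, 6]
pop() removes 6 → [1, 9, 4]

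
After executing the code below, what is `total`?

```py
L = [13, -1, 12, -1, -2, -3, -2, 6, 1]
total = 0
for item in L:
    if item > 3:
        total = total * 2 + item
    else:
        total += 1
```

item=13: >3, total = 0*2+13 = 13
item=-1: not >3, total = 13+1 = 14
item=12: >3, total = 14*2+12 = 40
item=-1: not >3, total = 40+1 = 41
item=-2: not >3, total = 41+1 = 42
item=-3: not >3, total = 42+1 = 43
item=-2: not >3, total = 43+1 = 44
item=6: >3, total = 44*2+6 = 94
item=1: not >3, total = 94+1 = 95

95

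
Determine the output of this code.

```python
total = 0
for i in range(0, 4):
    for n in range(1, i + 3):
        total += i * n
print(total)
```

i=0,n=1: total = 0+0 = 0
i=0,n=2: total = 0+0 = 0
i=1,n=1: total = 0+1 = 1
i=1,n=2: total = 1+2 = 3
i=1,n=3: total = 3+3 = 6
i=2,n=1: total = 6+2 = 8
i=2,n=2: total = 8+4 = 12
i=2,n=3: total = 12+6 = 18
i=2,n=4: total = 18+8 = 26
i=3,n=1: total = 26+3 = 29
i=3,n=2: total = 29+6 = 35
i=3,n=3: total = 35+9 = 44
i=3,n=4: total = 44+12 = 56
i=3,n=5: total = 56+15 = 71

71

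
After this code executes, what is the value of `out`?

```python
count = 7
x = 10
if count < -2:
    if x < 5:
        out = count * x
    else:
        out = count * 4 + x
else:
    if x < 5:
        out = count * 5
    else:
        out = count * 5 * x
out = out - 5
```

345

count=7, x=10
count < -2 is False; x < 5 is False
→ out = count * 5 * x = 350
out = 350-5 = 345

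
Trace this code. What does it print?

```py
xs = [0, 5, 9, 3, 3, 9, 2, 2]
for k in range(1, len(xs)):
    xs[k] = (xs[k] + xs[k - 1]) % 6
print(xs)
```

[0, 5, 2, 5, 2, 5, 1, 3]

k=1: xs[1] = (5+0)%6 = 5 → [0, 5, 9, 3, 3, 9, 2, 2]
k=2: xs[2] = (9+5)%6 = 2 → [0, 5, 2, 3, 3, 9, 2, 2]
k=3: xs[3] = (3+2)%6 = 5 → [0, 5, 2, 5, 3, 9, 2, 2]
k=4: xs[4] = (3+5)%6 = 2 → [0, 5, 2, 5, 2, 9, 2, 2]
k=5: xs[5] = (9+2)%6 = 5 → [0, 5, 2, 5, 2, 5, 2, 2]
k=6: xs[6] = (2+5)%6 = 1 → [0, 5, 2, 5, 2, 5, 1, 2]
k=7: xs[7] = (2+1)%6 = 3 → [0, 5, 2, 5, 2, 5, 1, 3]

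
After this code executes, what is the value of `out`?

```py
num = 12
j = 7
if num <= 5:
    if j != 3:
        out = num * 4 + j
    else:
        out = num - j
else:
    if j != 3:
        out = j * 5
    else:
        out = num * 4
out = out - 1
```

num=12, j=7
num <= 5 is False; j != 3 is True
→ out = j * 5 = 35
out = 35-1 = 34

34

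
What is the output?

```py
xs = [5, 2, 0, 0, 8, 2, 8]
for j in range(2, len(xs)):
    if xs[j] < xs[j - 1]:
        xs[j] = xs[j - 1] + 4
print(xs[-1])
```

j=2: 0<2, xs[2] = 2+4 = 6 → [5, 2, 6, 0, 8, 2, 8]
j=3: 0<6, xs[3] = 6+4 = 10 → [5, 2, 6, 10, 8, 2, 8]
j=4: 8<10, xs[4] = 10+4 = 14 → [5, 2, 6, 10, 14, 2, 8]
j=5: 2<14, xs[5] = 14+4 = 18 → [5, 2, 6, 10, 14, 18, 8]
j=6: 8<18, xs[6] = 18+4 = 22 → [5, 2, 6, 10, 14, 18, 22]

22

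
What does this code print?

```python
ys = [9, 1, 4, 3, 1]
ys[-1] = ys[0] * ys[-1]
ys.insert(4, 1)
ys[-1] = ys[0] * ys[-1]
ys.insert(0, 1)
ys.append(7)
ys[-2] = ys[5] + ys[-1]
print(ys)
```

[1, 9, 1, 4, 3, 1, 8, 7]

ys[-1] = ys[0]*ys[-1] = 9*1 = 9 → [9, 1, 4, 3, 9]
insert 1 at 4 → [9, 1, 4, 3, 1, 9]
ys[-1] = ys[0]*ys[-1] = 9*9 = 81 → [9, 1, 4, 3, 1, 81]
insert 1 at 0 → [1, 9, 1, 4, 3, 1, 81]
append 7 → [1, 9, 1, 4, 3, 1, 81, 7]
ys[-2] = ys[5]+ys[-1] = 1+7 = 8 → [1, 9, 1, 4, 3, 1, 8, 7]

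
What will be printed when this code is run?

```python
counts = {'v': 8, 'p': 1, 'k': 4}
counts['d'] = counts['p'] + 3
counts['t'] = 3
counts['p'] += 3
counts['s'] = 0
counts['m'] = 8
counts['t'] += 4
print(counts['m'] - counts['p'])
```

counts['d'] = counts['p']+3 = 4 → {'v': 8, 'p': 1, 'k': 4, 'd': 4}
counts['t'] = 3 → {'v': 8, 'p': 1, 'k': 4, 'd': 4, 't': 3}
counts['p'] = 1+3 = 4 → {'v': 8, 'p': 4, 'k': 4, 'd': 4, 't': 3}
counts['s'] = 0 → {'v': 8, 'p': 4, 'k': 4, 'd': 4, 't': 3, 's': 0}
counts['m'] = 8 → {'v': 8, 'p': 4, 'k': 4, 'd': 4, 't': 3, 's': 0, 'm': 8}
counts['t'] = 3+4 = 7 → {'v': 8, 'p': 4, 'k': 4, 'd': 4, 't': 7, 's': 0, 'm': 8}
counts['m']-counts['p'] = 8-4 = 4

4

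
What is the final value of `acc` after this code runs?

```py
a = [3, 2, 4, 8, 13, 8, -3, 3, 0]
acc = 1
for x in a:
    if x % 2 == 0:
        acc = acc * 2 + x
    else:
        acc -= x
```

-4

x=3: not even, acc = 1-3 = -2
x=2: even, acc = (-2)*2+2 = -2
x=4: even, acc = (-2)*2+4 = 0
x=8: even, acc = 0*2+8 = 8
x=13: not even, acc = 8-13 = -5
x=8: even, acc = (-5)*2+8 = -2
x=-3: not even, acc = (-2)-(-3) = 1
x=3: not even, acc = 1-3 = -2
x=0: even, acc = (-2)*2+0 = -4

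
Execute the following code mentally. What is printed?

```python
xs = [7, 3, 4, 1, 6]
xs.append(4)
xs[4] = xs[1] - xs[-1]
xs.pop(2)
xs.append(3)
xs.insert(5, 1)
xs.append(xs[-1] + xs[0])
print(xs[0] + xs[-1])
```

append 4 → [7, 3, 4, 1, 6, 4]
xs[4] = xs[1]-xs[-1] = 3-4 = -1 → [7, 3, 4, 1, -1, 4]
pop(2) removes 4 → [7, 3, 1, -1, 4]
append 3 → [7, 3, 1, -1, 4, 3]
insert 1 at 5 → [7, 3, 1, -1, 4, 1, 3]
append xs[-1]+xs[0] = 3+7 = 10 → [7, 3, 1, -1, 4, 1, 3, 10]
xs[0]+xs[-1] = 7+10 = 17

17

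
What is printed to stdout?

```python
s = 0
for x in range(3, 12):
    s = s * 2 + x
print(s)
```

x=3: s = 0*2+3 = 3
x=4: s = 3*2+4 = 10
x=5: s = 10*2+5 = 25
x=6: s = 25*2+6 = 56
x=7: s = 56*2+7 = 119
x=8: s = 119*2+8 = 246
x=9: s = 246*2+9 = 501
x=10: s = 501*2+10 = 1012
x=11: s = 1012*2+11 = 2035

2035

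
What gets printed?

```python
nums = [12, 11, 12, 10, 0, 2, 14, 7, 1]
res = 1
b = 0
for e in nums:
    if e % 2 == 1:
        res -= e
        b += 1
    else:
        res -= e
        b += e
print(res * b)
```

e=12: not odd, res = 1-12 = -11; b=12
e=11: odd, res = (-11)-11 = -22; b=13
e=12: not odd, res = (-22)-12 = -34; b=25
e=10: not odd, res = (-34)-10 = -44; b=35
e=0: not odd, res = (-44)-0 = -44; b=35
e=2: not odd, res = (-44)-2 = -46; b=37
e=14: not odd, res = (-46)-14 = -60; b=51
e=7: odd, res = (-60)-7 = -67; b=52
e=1: odd, res = (-67)-1 = -68; b=53
res*b = (-68)*53 = -3604

-3604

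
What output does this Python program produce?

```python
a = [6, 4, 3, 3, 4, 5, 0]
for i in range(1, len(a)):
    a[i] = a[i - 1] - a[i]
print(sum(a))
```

-31

i=1: a[1] = 6-4 = 2 → [6, 2, 3, 3, 4, 5, 0]
i=2: a[2] = 2-3 = -1 → [6, 2, -1, 3, 4, 5, 0]
i=3: a[3] = (-1)-3 = -4 → [6, 2, -1, -4, 4, 5, 0]
i=4: a[4] = (-4)-4 = -8 → [6, 2, -1, -4, -8, 5, 0]
i=5: a[5] = (-8)-5 = -13 → [6, 2, -1, -4, -8, -13, 0]
i=6: a[6] = (-13)-0 = -13 → [6, 2, -1, -4, -8, -13, -13]
sum = -31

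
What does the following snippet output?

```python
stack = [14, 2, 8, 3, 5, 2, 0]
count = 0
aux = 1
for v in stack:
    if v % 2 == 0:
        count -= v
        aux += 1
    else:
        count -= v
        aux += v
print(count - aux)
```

-48

v=14: even, count = 0-14 = -14; aux=2
v=2: even, count = (-14)-2 = -16; aux=3
v=8: even, count = (-16)-8 = -24; aux=4
v=3: not even, count = (-24)-3 = -27; aux=7
v=5: not even, count = (-27)-5 = -32; aux=12
v=2: even, count = (-32)-2 = -34; aux=13
v=0: even, count = (-34)-0 = -34; aux=14
count-aux = (-34)-14 = -48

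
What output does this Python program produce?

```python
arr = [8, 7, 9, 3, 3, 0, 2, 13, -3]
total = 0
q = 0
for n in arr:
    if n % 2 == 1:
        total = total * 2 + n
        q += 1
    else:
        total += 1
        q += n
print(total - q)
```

483

n=8: not odd, total = 0+1 = 1; q=8
n=7: odd, total = 1*2+7 = 9; q=9
n=9: odd, total = 9*2+9 = 27; q=10
n=3: odd, total = 27*2+3 = 57; q=11
n=3: odd, total = 57*2+3 = 117; q=12
n=0: not odd, total = 117+1 = 118; q=12
n=2: not odd, total = 118+1 = 119; q=14
n=13: odd, total = 119*2+13 = 251; q=15
n=-3: odd, total = 251*2+(-3) = 499; q=16
total-q = 499-16 = 483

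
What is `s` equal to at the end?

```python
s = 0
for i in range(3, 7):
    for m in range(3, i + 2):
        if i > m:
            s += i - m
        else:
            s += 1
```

i=3,m=3: not 3>3, s = 0+1 = 1
i=3,m=4: not 3>4, s = 1+1 = 2
i=4,m=3: 4>3, s = 2+1 = 3
i=4,m=4: not 4>4, s = 3+1 = 4
i=4,m=5: not 4>5, s = 4+1 = 5
i=5,m=3: 5>3, s = 5+2 = 7
i=5,m=4: 5>4, s = 7+1 = 8
i=5,m=5: not 5>5, s = 8+1 = 9
i=5,m=6: not 5>6, s = 9+1 = 10
i=6,m=3: 6>3, s = 10+3 = 13
i=6,m=4: 6>4, s = 13+2 = 15
i=6,m=5: 6>5, s = 15+1 = 16
i=6,m=6: not 6>6, s = 16+1 = 17
i=6,m=7: not 6>7, s = 17+1 = 18

18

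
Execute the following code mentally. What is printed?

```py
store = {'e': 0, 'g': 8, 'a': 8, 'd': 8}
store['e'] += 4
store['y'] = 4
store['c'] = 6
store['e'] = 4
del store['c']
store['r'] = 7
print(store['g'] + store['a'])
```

16

store['e'] = 0+4 = 4 → {'e': 4, 'g': 8, 'a': 8, 'd': 8}
store['y'] = 4 → {'e': 4, 'g': 8, 'a': 8, 'd': 8, 'y': 4}
store['c'] = 6 → {'e': 4, 'g': 8, 'a': 8, 'd': 8, 'y': 4, 'c': 6}
store['e'] = 4 → {'e': 4, 'g': 8, 'a': 8, 'd': 8, 'y': 4, 'c': 6}
del 'c' → {'e': 4, 'g': 8, 'a': 8, 'd': 8, 'y': 4}
store['r'] = 7 → {'e': 4, 'g': 8, 'a': 8, 'd': 8, 'y': 4, 'r': 7}
store['g']+store['a'] = 8+8 = 16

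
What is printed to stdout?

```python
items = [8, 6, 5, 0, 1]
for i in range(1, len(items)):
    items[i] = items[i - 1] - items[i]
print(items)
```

[8, 2, -3, -3, -4]

i=1: items[1] = 8-6 = 2 → [8, 2, 5, 0, 1]
i=2: items[2] = 2-5 = -3 → [8, 2, -3, 0, 1]
i=3: items[3] = (-3)-0 = -3 → [8, 2, -3, -3, 1]
i=4: items[4] = (-3)-1 = -4 → [8, 2, -3, -3, -4]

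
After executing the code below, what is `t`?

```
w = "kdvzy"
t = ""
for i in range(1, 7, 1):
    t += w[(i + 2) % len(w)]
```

i=1: add w[3]='z' → 'z'
i=2: add w[4]='y' → 'zy'
i=3: add w[0]='k' → 'zyk'
i=4: add w[1]='d' → 'zykd'
i=5: add w[2]='v' → 'zykdv'
i=6: add w[3]='z' → 'zykdvz'

'zykdvz'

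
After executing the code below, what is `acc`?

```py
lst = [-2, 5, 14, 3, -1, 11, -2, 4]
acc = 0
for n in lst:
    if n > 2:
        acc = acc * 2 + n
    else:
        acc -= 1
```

192

n=-2: not >2, acc = 0-1 = -1
n=5: >2, acc = (-1)*2+5 = 3
n=14: >2, acc = 3*2+14 = 20
n=3: >2, acc = 20*2+3 = 43
n=-1: not >2, acc = 43-1 = 42
n=11: >2, acc = 42*2+11 = 95
n=-2: not >2, acc = 95-1 = 94
n=4: >2, acc = 94*2+4 = 192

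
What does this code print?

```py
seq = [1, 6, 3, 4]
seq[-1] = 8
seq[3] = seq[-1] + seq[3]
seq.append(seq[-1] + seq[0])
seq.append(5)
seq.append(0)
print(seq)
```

[1, 6, 3, 16, 17, 5, 0]

seq[-1] = 8 → [1, 6, 3, 8]
seq[3] = seq[-1]+seq[3] = 8+8 = 16 → [1, 6, 3, 16]
append seq[-1]+seq[0] = 16+1 = 17 → [1, 6, 3, 16, 17]
append 5 → [1, 6, 3, 16, 17, 5]
append 0 → [1, 6, 3, 16, 17, 5, 0]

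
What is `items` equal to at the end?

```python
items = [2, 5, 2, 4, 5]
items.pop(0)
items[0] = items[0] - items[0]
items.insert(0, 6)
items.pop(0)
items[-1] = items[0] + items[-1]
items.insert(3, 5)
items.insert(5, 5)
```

[0, 2, 4, 5, 5, 5]

pop(0) removes 2 → [5, 2, 4, 5]
items[0] = items[0]-items[0] = 5-5 = 0 → [0, 2, 4, 5]
insert 6 at 0 → [6, 0, 2, 4, 5]
pop(0) removes 6 → [0, 2, 4, 5]
items[-1] = items[0]+items[-1] = 0+5 = 5 → [0, 2, 4, 5]
insert 5 at 3 → [0, 2, 4, 5, 5]
insert 5 at 5 → [0, 2, 4, 5, 5, 5]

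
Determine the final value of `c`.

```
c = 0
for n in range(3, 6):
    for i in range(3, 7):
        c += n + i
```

n=3,i=3: c = 0+6 = 6
n=3,i=4: c = 6+7 = 13
n=3,i=5: c = 13+8 = 21
n=3,i=6: c = 21+9 = 30
n=4,i=3: c = 30+7 = 37
n=4,i=4: c = 37+8 = 45
n=4,i=5: c = 45+9 = 54
n=4,i=6: c = 54+10 = 64
n=5,i=3: c = 64+8 = 72
n=5,i=4: c = 72+9 = 81
n=5,i=5: c = 81+10 = 91
n=5,i=6: c = 91+11 = 102

102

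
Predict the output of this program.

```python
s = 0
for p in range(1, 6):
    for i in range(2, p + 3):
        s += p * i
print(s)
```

p=1,i=2: s = 0+2 = 2
p=1,i=3: s = 2+3 = 5
p=2,i=2: s = 5+4 = 9
p=2,i=3: s = 9+6 = 15
p=2,i=4: s = 15+8 = 23
p=3,i=2: s = 23+6 = 29
p=3,i=3: s = 29+9 = 38
p=3,i=4: s = 38+12 = 50
p=3,i=5: s = 50+15 = 65
p=4,i=2: s = 65+8 = 73
p=4,i=3: s = 73+12 = 85
p=4,i=4: s = 85+16 = 101
p=4,i=5: s = 101+20 = 121
p=4,i=6: s = 121+24 = 145
p=5,i=2: s = 145+10 = 155
p=5,i=3: s = 155+15 = 170
p=5,i=4: s = 170+20 = 190
p=5,i=5: s = 190+25 = 215
p=5,i=6: s = 215+30 = 245
p=5,i=7: s = 245+35 = 280

280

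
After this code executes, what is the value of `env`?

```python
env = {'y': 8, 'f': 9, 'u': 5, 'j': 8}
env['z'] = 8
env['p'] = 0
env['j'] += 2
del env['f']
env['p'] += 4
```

env['z'] = 8 → {'y': 8, 'f': 9, 'u': 5, 'j': 8, 'z': 8}
env['p'] = 0 → {'y': 8, 'f': 9, 'u': 5, 'j': 8, 'z': 8, 'p': 0}
env['j'] = 8+2 = 10 → {'y': 8, 'f': 9, 'u': 5, 'j': 10, 'z': 8, 'p': 0}
del 'f' → {'y': 8, 'u': 5, 'j': 10, 'z': 8, 'p': 0}
env['p'] = 0+4 = 4 → {'y': 8, 'u': 5, 'j': 10, 'z': 8, 'p': 4}

{'y': 8, 'u': 5, 'j': 10, 'z': 8, 'p': 4}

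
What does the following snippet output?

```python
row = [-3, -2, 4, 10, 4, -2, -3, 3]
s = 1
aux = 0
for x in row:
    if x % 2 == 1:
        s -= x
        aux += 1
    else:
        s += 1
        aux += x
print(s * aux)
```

x=-3: odd, s = 1-(-3) = 4; aux=1
x=-2: not odd, s = 4+1 = 5; aux=-1
x=4: not odd, s = 5+1 = 6; aux=3
x=10: not odd, s = 6+1 = 7; aux=13
x=4: not odd, s = 7+1 = 8; aux=17
x=-2: not odd, s = 8+1 = 9; aux=15
x=-3: odd, s = 9-(-3) = 12; aux=16
x=3: odd, s = 12-3 = 9; aux=17
s*aux = 9*17 = 153

153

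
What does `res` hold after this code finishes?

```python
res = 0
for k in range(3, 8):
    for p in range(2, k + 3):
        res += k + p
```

300

k=3,p=2: res = 0+5 = 5
k=3,p=3: res = 5+6 = 11
k=3,p=4: res = 11+7 = 18
k=3,p=5: res = 18+8 = 26
k=4,p=2: res = 26+6 = 32
k=4,p=3: res = 32+7 = 39
k=4,p=4: res = 39+8 = 47
k=4,p=5: res = 47+9 = 56
k=4,p=6: res = 56+10 = 66
k=5,p=2: res = 66+7 = 73
k=5,p=3: res = 73+8 = 81
k=5,p=4: res = 81+9 = 90
k=5,p=5: res = 90+10 = 100
k=5,p=6: res = 100+11 = 111
k=5,p=7: res = 111+12 = 123
k=6,p=2: res = 123+8 = 131
k=6,p=3: res = 131+9 = 140
k=6,p=4: res = 140+10 = 150
k=6,p=5: res = 150+11 = 161
k=6,p=6: res = 161+12 = 173
k=6,p=7: res = 173+13 = 186
k=6,p=8: res = 186+14 = 200
k=7,p=2: res = 200+9 = 209
k=7,p=3: res = 209+10 = 219
k=7,p=4: res = 219+11 = 230
k=7,p=5: res = 230+12 = 242
k=7,p=6: res = 242+13 = 255
k=7,p=7: res = 255+14 = 269
k=7,p=8: res = 269+15 = 284
k=7,p=9: res = 284+16 = 300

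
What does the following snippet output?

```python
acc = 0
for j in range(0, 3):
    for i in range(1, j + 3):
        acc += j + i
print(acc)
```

30

j=0,i=1: acc = 0+1 = 1
j=0,i=2: acc = 1+2 = 3
j=1,i=1: acc = 3+2 = 5
j=1,i=2: acc = 5+3 = 8
j=1,i=3: acc = 8+4 = 12
j=2,i=1: acc = 12+3 = 15
j=2,i=2: acc = 15+4 = 19
j=2,i=3: acc = 19+5 = 24
j=2,i=4: acc = 24+6 = 30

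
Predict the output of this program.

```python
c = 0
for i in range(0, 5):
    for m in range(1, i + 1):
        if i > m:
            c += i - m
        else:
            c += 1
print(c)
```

i=1,m=1: not 1>1, c = 0+1 = 1
i=2,m=1: 2>1, c = 1+1 = 2
i=2,m=2: not 2>2, c = 2+1 = 3
i=3,m=1: 3>1, c = 3+2 = 5
i=3,m=2: 3>2, c = 5+1 = 6
i=3,m=3: not 3>3, c = 6+1 = 7
i=4,m=1: 4>1, c = 7+3 = 10
i=4,m=2: 4>2, c = 10+2 = 12
i=4,m=3: 4>3, c = 12+1 = 13
i=4,m=4: not 4>4, c = 13+1 = 14

14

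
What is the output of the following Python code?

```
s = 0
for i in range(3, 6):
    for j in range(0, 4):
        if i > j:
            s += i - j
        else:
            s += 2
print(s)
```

i=3,j=0: 3>0, s = 0+3 = 3
i=3,j=1: 3>1, s = 3+2 = 5
i=3,j=2: 3>2, s = 5+1 = 6
i=3,j=3: not 3>3, s = 6+2 = 8
i=4,j=0: 4>0, s = 8+4 = 12
i=4,j=1: 4>1, s = 12+3 = 15
i=4,j=2: 4>2, s = 15+2 = 17
i=4,j=3: 4>3, s = 17+1 = 18
i=5,j=0: 5>0, s = 18+5 = 23
i=5,j=1: 5>1, s = 23+4 = 27
i=5,j=2: 5>2, s = 27+3 = 30
i=5,j=3: 5>3, s = 30+2 = 32

32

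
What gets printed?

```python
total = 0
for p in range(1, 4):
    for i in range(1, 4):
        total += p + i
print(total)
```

p=1,i=1: total = 0+2 = 2
p=1,i=2: total = 2+3 = 5
p=1,i=3: total = 5+4 = 9
p=2,i=1: total = 9+3 = 12
p=2,i=2: total = 12+4 = 16
p=2,i=3: total = 16+5 = 21
p=3,i=1: total = 21+4 = 25
p=3,i=2: total = 25+5 = 30
p=3,i=3: total = 30+6 = 36

36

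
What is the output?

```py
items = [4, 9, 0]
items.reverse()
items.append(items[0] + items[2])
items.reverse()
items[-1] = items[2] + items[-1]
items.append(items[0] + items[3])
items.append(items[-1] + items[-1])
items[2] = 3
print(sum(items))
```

reverse → [0, 9, 4]
append items[0]+items[2] = 0+4 = 4 → [0, 9, 4, 4]
reverse → [4, 4, 9, 0]
items[-1] = items[2]+items[-1] = 9+0 = 9 → [4, 4, 9, 9]
append items[0]+items[3] = 4+9 = 13 → [4, 4, 9, 9, 13]
append items[-1]+items[-1] = 13+13 = 26 → [4, 4, 9, 9, 13, 26]
items[2] = 3 → [4, 4, 3, 9, 13, 26]
sum = 59

59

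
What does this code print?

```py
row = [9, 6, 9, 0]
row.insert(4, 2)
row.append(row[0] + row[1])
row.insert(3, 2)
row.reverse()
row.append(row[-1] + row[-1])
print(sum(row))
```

61

insert 2 at 4 → [9, 6, 9, 0, 2]
append row[0]+row[1] = 9+6 = 15 → [9, 6, 9, 0, 2, 15]
insert 2 at 3 → [9, 6, 9, 2, 0, 2, 15]
reverse → [15, 2, 0, 2, 9, 6, 9]
append row[-1]+row[-1] = 9+9 = 18 → [15, 2, 0, 2, 9, 6, 9, 18]
sum = 61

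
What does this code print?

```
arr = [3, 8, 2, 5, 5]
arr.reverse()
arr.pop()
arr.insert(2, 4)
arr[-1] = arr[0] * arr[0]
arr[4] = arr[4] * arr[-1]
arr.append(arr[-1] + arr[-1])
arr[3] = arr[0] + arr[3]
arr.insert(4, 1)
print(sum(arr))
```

reverse → [5, 5, 2, 8, 3]
pop() removes 3 → [5, 5, 2, 8]
insert 4 at 2 → [5, 5, 4, 2, 8]
arr[-1] = arr[0]*arr[0] = 5*5 = 25 → [5, 5, 4, 2, 25]
arr[4] = arr[4]*arr[-1] = 25*25 = 625 → [5, 5, 4, 2, 625]
append arr[-1]+arr[-1] = 625+625 = 1250 → [5, 5, 4, 2, 625, 1250]
arr[3] = arr[0]+arr[3] = 5+2 = 7 → [5, 5, 4, 7, 625, 1250]
insert 1 at 4 → [5, 5, 4, 7, 1, 625, 1250]
sum = 1897

1897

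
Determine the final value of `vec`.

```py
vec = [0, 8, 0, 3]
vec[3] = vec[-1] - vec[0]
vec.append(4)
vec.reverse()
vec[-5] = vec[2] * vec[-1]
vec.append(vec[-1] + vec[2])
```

vec[3] = vec[-1]-vec[0] = 3-0 = 3 → [0, 8, 0, 3]
append 4 → [0, 8, 0, 3, 4]
reverse → [4, 3, 0, 8, 0]
vec[-5] = vec[2]*vec[-1] = 0*0 = 0 → [0, 3, 0, 8, 0]
append vec[-1]+vec[2] = 0+0 = 0 → [0, 3, 0, 8, 0, 0]

[0, 3, 0, 8, 0, 0]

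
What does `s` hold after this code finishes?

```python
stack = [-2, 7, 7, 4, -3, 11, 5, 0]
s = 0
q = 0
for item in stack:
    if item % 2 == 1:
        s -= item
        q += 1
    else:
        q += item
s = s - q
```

-34

item=-2: not odd; q=-2
item=7: odd, s = 0-7 = -7; q=-1
item=7: odd, s = (-7)-7 = -14; q=0
item=4: not odd; q=4
item=-3: odd, s = (-14)-(-3) = -11; q=5
item=11: odd, s = (-11)-11 = -22; q=6
item=5: odd, s = (-22)-5 = -27; q=7
item=0: not odd; q=7
s-q = (-27)-7 = -34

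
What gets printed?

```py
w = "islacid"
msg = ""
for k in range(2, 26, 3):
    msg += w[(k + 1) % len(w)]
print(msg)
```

k=2: add w[3]='a' → 'a'
k=5: add w[6]='d' → 'ad'
k=8: add w[2]='l' → 'adl'
k=11: add w[5]='i' → 'adli'
k=14: add w[1]='s' → 'adlis'
k=17: add w[4]='c' → 'adlisc'
k=20: add w[0]='i' → 'adlisci'
k=23: add w[3]='a' → 'adliscia'

adliscia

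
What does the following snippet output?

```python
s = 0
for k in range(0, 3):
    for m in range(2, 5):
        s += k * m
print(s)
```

27

k=0,m=2: s = 0+0 = 0
k=0,m=3: s = 0+0 = 0
k=0,m=4: s = 0+0 = 0
k=1,m=2: s = 0+2 = 2
k=1,m=3: s = 2+3 = 5
k=1,m=4: s = 5+4 = 9
k=2,m=2: s = 9+4 = 13
k=2,m=3: s = 13+6 = 19
k=2,m=4: s = 19+8 = 27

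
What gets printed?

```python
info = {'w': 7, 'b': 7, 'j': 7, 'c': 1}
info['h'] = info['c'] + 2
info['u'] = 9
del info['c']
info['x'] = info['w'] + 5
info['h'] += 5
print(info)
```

{'w': 7, 'b': 7, 'j': 7, 'h': 8, 'u': 9, 'x': 12}

info['h'] = info['c']+2 = 3 → {'w': 7, 'b': 7, 'j': 7, 'c': 1, 'h': 3}
info['u'] = 9 → {'w': 7, 'b': 7, 'j': 7, 'c': 1, 'h': 3, 'u': 9}
del 'c' → {'w': 7, 'b': 7, 'j': 7, 'h': 3, 'u': 9}
info['x'] = info['w']+5 = 12 → {'w': 7, 'b': 7, 'j': 7, 'h': 3, 'u': 9, 'x': 12}
info['h'] = 3+5 = 8 → {'w': 7, 'b': 7, 'j': 7, 'h': 8, 'u': 9, 'x': 12}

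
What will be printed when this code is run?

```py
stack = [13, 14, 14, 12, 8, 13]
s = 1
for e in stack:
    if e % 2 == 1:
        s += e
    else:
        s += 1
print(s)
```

31

e=13: odd, s = 1+13 = 14
e=14: not odd, s = 14+1 = 15
e=14: not odd, s = 15+1 = 16
e=12: not odd, s = 16+1 = 17
e=8: not odd, s = 17+1 = 18
e=13: odd, s = 18+13 = 31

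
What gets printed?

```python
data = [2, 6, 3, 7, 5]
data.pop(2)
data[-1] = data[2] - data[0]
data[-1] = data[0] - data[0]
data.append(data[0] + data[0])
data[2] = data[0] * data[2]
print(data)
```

[2, 6, 14, 0, 4]

pop(2) removes 3 → [2, 6, 7, 5]
data[-1] = data[2]-data[0] = 7-2 = 5 → [2, 6, 7, 5]
data[-1] = data[0]-data[0] = 2-2 = 0 → [2, 6, 7, 0]
append data[0]+data[0] = 2+2 = 4 → [2, 6, 7, 0, 4]
data[2] = data[0]*data[2] = 2*7 = 14 → [2, 6, 14, 0, 4]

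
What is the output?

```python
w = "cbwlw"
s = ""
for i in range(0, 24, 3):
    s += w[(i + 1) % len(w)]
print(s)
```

bwwclbww

i=0: add w[1]='b' → 'b'
i=3: add w[4]='w' → 'bw'
i=6: add w[2]='w' → 'bww'
i=9: add w[0]='c' → 'bwwc'
i=12: add w[3]='l' → 'bwwcl'
i=15: add w[1]='b' → 'bwwclb'
i=18: add w[4]='w' → 'bwwclbw'
i=21: add w[2]='w' → 'bwwclbww'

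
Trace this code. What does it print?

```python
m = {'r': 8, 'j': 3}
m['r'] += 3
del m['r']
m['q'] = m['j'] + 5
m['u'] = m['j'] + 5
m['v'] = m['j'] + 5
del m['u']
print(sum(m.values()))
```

19

m['r'] = 8+3 = 11 → {'r': 11, 'j': 3}
del 'r' → {'j': 3}
m['q'] = m['j']+5 = 8 → {'j': 3, 'q': 8}
m['u'] = m['j']+5 = 8 → {'j': 3, 'q': 8, 'u': 8}
m['v'] = m['j']+5 = 8 → {'j': 3, 'q': 8, 'u': 8, 'v': 8}
del 'u' → {'j': 3, 'q': 8, 'v': 8}
sum of values = 19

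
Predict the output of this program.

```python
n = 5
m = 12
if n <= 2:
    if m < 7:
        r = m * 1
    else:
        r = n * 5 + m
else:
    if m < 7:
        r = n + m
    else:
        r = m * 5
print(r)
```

n=5, m=12
n <= 2 is False; m < 7 is False
→ r = m * 5 = 60

60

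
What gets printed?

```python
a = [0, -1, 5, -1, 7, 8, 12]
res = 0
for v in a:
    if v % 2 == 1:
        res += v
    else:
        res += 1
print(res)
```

v=0: not odd, res = 0+1 = 1
v=-1: odd, res = 1+(-1) = 0
v=5: odd, res = 0+5 = 5
v=-1: odd, res = 5+(-1) = 4
v=7: odd, res = 4+7 = 11
v=8: not odd, res = 11+1 = 12
v=12: not odd, res = 12+1 = 13

13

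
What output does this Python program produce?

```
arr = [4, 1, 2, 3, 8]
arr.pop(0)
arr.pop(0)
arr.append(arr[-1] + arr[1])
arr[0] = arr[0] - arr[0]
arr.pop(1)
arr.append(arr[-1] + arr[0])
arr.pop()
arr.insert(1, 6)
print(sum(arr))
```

25

pop(0) removes 4 → [1, 2, 3, 8]
pop(0) removes 1 → [2, 3, 8]
append arr[-1]+arr[1] = 8+3 = 11 → [2, 3, 8, 11]
arr[0] = arr[0]-arr[0] = 2-2 = 0 → [0, 3, 8, 11]
pop(1) removes 3 → [0, 8, 11]
append arr[-1]+arr[0] = 11+0 = 11 → [0, 8, 11, 11]
pop() removes 11 → [0, 8, 11]
insert 6 at 1 → [0, 6, 8, 11]
sum = 25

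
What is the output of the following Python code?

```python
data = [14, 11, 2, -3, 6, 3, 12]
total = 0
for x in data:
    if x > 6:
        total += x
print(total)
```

x=14: >6, total = 0+14 = 14
x=11: >6, total = 14+11 = 25
x=2: not >6
x=-3: not >6
x=6: not >6
x=3: not >6
x=12: >6, total = 25+12 = 37

37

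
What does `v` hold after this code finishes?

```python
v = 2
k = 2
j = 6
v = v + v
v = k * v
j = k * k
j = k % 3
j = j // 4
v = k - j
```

v = 2+2 = 4
v = 2*4 = 8
j = 2*2 = 4
j = 2%3 = 2
j = 2//4 = 0
v = 2-0 = 2

2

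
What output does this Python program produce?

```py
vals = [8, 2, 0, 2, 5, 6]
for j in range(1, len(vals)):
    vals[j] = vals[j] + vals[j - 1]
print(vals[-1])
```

j=1: vals[1] = 2+8 = 10 → [8, 10, 0, 2, 5, 6]
j=2: vals[2] = 0+10 = 10 → [8, 10, 10, 2, 5, 6]
j=3: vals[3] = 2+10 = 12 → [8, 10, 10, 12, 5, 6]
j=4: vals[4] = 5+12 = 17 → [8, 10, 10, 12, 17, 6]
j=5: vals[5] = 6+17 = 23 → [8, 10, 10, 12, 17, 23]

23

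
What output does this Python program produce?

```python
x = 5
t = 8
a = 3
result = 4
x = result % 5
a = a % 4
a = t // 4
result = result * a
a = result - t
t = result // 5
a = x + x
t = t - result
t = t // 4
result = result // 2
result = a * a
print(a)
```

8

x = 4%5 = 4
a = 3%4 = 3
a = 8//4 = 2
result = 4*2 = 8
a = 8-8 = 0
t = 8//5 = 1
a = 4+4 = 8
t = 1-8 = -7
t = (-7)//4 = -2
result = 8//2 = 4
result = 8*8 = 64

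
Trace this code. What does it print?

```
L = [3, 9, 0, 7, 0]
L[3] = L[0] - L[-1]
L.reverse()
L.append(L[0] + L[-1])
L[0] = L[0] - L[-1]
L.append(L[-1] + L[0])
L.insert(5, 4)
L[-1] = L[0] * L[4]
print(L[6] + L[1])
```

L[3] = L[0]-L[-1] = 3-0 = 3 → [3, 9, 0, 3, 0]
reverse → [0, 3, 0, 9, 3]
append L[0]+L[-1] = 0+3 = 3 → [0, 3, 0, 9, 3, 3]
L[0] = L[0]-L[-1] = 0-3 = -3 → [-3, 3, 0, 9, 3, 3]
append L[-1]+L[0] = 3+(-3) = 0 → [-3, 3, 0, 9, 3, 3, 0]
insert 4 at 5 → [-3, 3, 0, 9, 3, 4, 3, 0]
L[-1] = L[0]*L[4] = (-3)*3 = -9 → [-3, 3, 0, 9, 3, 4, 3, -9]
L[6]+L[1] = 3+3 = 6

6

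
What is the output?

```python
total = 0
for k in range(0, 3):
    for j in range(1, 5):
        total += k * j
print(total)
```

30

k=0,j=1: total = 0+0 = 0
k=0,j=2: total = 0+0 = 0
k=0,j=3: total = 0+0 = 0
k=0,j=4: total = 0+0 = 0
k=1,j=1: total = 0+1 = 1
k=1,j=2: total = 1+2 = 3
k=1,j=3: total = 3+3 = 6
k=1,j=4: total = 6+4 = 10
k=2,j=1: total = 10+2 = 12
k=2,j=2: total = 12+4 = 16
k=2,j=3: total = 16+6 = 22
k=2,j=4: total = 22+8 = 30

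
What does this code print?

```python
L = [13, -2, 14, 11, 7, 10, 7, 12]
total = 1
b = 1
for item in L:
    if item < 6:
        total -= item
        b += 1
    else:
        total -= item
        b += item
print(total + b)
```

item=13: not <6, total = 1-13 = -12; b=14
item=-2: <6, total = (-12)-(-2) = -10; b=15
item=14: not <6, total = (-10)-14 = -24; b=29
item=11: not <6, total = (-24)-11 = -35; b=40
item=7: not <6, total = (-35)-7 = -42; b=47
item=10: not <6, total = (-42)-10 = -52; b=57
item=7: not <6, total = (-52)-7 = -59; b=64
item=12: not <6, total = (-59)-12 = -71; b=76
total+b = (-71)+76 = 5

5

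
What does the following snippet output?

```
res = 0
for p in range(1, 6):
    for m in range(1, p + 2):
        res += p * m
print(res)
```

210

p=1,m=1: res = 0+1 = 1
p=1,m=2: res = 1+2 = 3
p=2,m=1: res = 3+2 = 5
p=2,m=2: res = 5+4 = 9
p=2,m=3: res = 9+6 = 15
p=3,m=1: res = 15+3 = 18
p=3,m=2: res = 18+6 = 24
p=3,m=3: res = 24+9 = 33
p=3,m=4: res = 33+12 = 45
p=4,m=1: res = 45+4 = 49
p=4,m=2: res = 49+8 = 57
p=4,m=3: res = 57+12 = 69
p=4,m=4: res = 69+16 = 85
p=4,m=5: res = 85+20 = 105
p=5,m=1: res = 105+5 = 110
p=5,m=2: res = 110+10 = 120
p=5,m=3: res = 120+15 = 135
p=5,m=4: res = 135+20 = 155
p=5,m=5: res = 155+25 = 180
p=5,m=6: res = 180+30 = 210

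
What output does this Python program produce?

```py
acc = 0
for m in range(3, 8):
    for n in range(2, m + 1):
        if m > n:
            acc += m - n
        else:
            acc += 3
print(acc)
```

50

m=3,n=2: 3>2, acc = 0+1 = 1
m=3,n=3: not 3>3, acc = 1+3 = 4
m=4,n=2: 4>2, acc = 4+2 = 6
m=4,n=3: 4>3, acc = 6+1 = 7
m=4,n=4: not 4>4, acc = 7+3 = 10
m=5,n=2: 5>2, acc = 10+3 = 13
m=5,n=3: 5>3, acc = 13+2 = 15
m=5,n=4: 5>4, acc = 15+1 = 16
m=5,n=5: not 5>5, acc = 16+3 = 19
m=6,n=2: 6>2, acc = 19+4 = 23
m=6,n=3: 6>3, acc = 23+3 = 26
m=6,n=4: 6>4, acc = 26+2 = 28
m=6,n=5: 6>5, acc = 28+1 = 29
m=6,n=6: not 6>6, acc = 29+3 = 32
m=7,n=2: 7>2, acc = 32+5 = 37
m=7,n=3: 7>3, acc = 37+4 = 41
m=7,n=4: 7>4, acc = 41+3 = 44
m=7,n=5: 7>5, acc = 44+2 = 46
m=7,n=6: 7>6, acc = 46+1 = 47
m=7,n=7: not 7>7, acc = 47+3 = 50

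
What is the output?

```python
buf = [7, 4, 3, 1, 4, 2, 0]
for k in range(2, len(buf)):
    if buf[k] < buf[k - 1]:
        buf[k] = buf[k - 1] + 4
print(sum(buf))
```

k=2: 3<4, buf[2] = 4+4 = 8 → [7, 4, 8, 1, 4, 2, 0]
k=3: 1<8, buf[3] = 8+4 = 12 → [7, 4, 8, 12, 4, 2, 0]
k=4: 4<12, buf[4] = 12+4 = 16 → [7, 4, 8, 12, 16, 2, 0]
k=5: 2<16, buf[5] = 16+4 = 20 → [7, 4, 8, 12, 16, 20, 0]
k=6: 0<20, buf[6] = 20+4 = 24 → [7, 4, 8, 12, 16, 20, 24]
sum = 91

91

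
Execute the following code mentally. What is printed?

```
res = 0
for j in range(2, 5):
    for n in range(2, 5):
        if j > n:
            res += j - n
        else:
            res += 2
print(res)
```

j=2,n=2: not 2>2, res = 0+2 = 2
j=2,n=3: not 2>3, res = 2+2 = 4
j=2,n=4: not 2>4, res = 4+2 = 6
j=3,n=2: 3>2, res = 6+1 = 7
j=3,n=3: not 3>3, res = 7+2 = 9
j=3,n=4: not 3>4, res = 9+2 = 11
j=4,n=2: 4>2, res = 11+2 = 13
j=4,n=3: 4>3, res = 13+1 = 14
j=4,n=4: not 4>4, res = 14+2 = 16

16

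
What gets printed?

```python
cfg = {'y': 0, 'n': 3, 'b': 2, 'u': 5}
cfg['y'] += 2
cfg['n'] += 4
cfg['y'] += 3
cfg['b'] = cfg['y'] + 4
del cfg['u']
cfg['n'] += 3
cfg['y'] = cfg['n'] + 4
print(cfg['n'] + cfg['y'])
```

cfg['y'] = 0+2 = 2 → {'y': 2, 'n': 3, 'b': 2, 'u': 5}
cfg['n'] = 3+4 = 7 → {'y': 2, 'n': 7, 'b': 2, 'u': 5}
cfg['y'] = 2+3 = 5 → {'y': 5, 'n': 7, 'b': 2, 'u': 5}
cfg['b'] = cfg['y']+4 = 9 → {'y': 5, 'n': 7, 'b': 9, 'u': 5}
del 'u' → {'y': 5, 'n': 7, 'b': 9}
cfg['n'] = 7+3 = 10 → {'y': 5, 'n': 10, 'b': 9}
cfg['y'] = cfg['n']+4 = 14 → {'y': 14, 'n': 10, 'b': 9}
cfg['n']+cfg['y'] = 10+14 = 24

24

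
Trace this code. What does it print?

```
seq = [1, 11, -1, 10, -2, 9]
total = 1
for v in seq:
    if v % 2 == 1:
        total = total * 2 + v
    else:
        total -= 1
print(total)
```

v=1: odd, total = 1*2+1 = 3
v=11: odd, total = 3*2+11 = 17
v=-1: odd, total = 17*2+(-1) = 33
v=10: not odd, total = 33-1 = 32
v=-2: not odd, total = 32-1 = 31
v=9: odd, total = 31*2+9 = 71

71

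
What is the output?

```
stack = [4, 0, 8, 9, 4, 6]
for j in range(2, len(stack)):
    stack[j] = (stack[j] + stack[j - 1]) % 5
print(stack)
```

j=2: stack[2] = (8+0)%5 = 3 → [4, 0, 3, 9, 4, 6]
j=3: stack[3] = (9+3)%5 = 2 → [4, 0, 3, 2, 4, 6]
j=4: stack[4] = (4+2)%5 = 1 → [4, 0, 3, 2, 1, 6]
j=5: stack[5] = (6+1)%5 = 2 → [4, 0, 3, 2, 1, 2]

[4, 0, 3, 2, 1, 2]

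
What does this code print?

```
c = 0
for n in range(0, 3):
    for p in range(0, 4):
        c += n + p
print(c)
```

30

n=0,p=0: c = 0+0 = 0
n=0,p=1: c = 0+1 = 1
n=0,p=2: c = 1+2 = 3
n=0,p=3: c = 3+3 = 6
n=1,p=0: c = 6+1 = 7
n=1,p=1: c = 7+2 = 9
n=1,p=2: c = 9+3 = 12
n=1,p=3: c = 12+4 = 16
n=2,p=0: c = 16+2 = 18
n=2,p=1: c = 18+3 = 21
n=2,p=2: c = 21+4 = 25
n=2,p=3: c = 25+5 = 30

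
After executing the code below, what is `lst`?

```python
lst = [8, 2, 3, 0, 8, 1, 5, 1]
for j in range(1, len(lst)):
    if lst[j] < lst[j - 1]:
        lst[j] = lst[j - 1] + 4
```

[8, 12, 16, 20, 24, 28, 32, 36]

j=1: 2<8, lst[1] = 8+4 = 12 → [8, 12, 3, 0, 8, 1, 5, 1]
j=2: 3<12, lst[2] = 12+4 = 16 → [8, 12, 16, 0, 8, 1, 5, 1]
j=3: 0<16, lst[3] = 16+4 = 20 → [8, 12, 16, 20, 8, 1, 5, 1]
j=4: 8<20, lst[4] = 20+4 = 24 → [8, 12, 16, 20, 24, 1, 5, 1]
j=5: 1<24, lst[5] = 24+4 = 28 → [8, 12, 16, 20, 24, 28, 5, 1]
j=6: 5<28, lst[6] = 28+4 = 32 → [8, 12, 16, 20, 24, 28, 32, 1]
j=7: 1<32, lst[7] = 32+4 = 36 → [8, 12, 16, 20, 24, 28, 32, 36]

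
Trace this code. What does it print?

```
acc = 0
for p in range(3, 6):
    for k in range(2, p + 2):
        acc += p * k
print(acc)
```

p=3,k=2: acc = 0+6 = 6
p=3,k=3: acc = 6+9 = 15
p=3,k=4: acc = 15+12 = 27
p=4,k=2: acc = 27+8 = 35
p=4,k=3: acc = 35+12 = 47
p=4,k=4: acc = 47+16 = 63
p=4,k=5: acc = 63+20 = 83
p=5,k=2: acc = 83+10 = 93
p=5,k=3: acc = 93+15 = 108
p=5,k=4: acc = 108+20 = 128
p=5,k=5: acc = 128+25 = 153
p=5,k=6: acc = 153+30 = 183

183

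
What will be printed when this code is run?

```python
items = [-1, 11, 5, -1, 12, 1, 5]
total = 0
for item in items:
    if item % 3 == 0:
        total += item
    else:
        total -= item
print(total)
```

item=-1: not %3==0, total = 0-(-1) = 1
item=11: not %3==0, total = 1-11 = -10
item=5: not %3==0, total = (-10)-5 = -15
item=-1: not %3==0, total = (-15)-(-1) = -14
item=12: %3==0, total = (-14)+12 = -2
item=1: not %3==0, total = (-2)-1 = -3
item=5: not %3==0, total = (-3)-5 = -8

-8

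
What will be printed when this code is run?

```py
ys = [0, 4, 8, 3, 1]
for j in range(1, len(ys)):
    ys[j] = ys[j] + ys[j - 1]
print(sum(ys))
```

47

j=1: ys[1] = 4+0 = 4 → [0, 4, 8, 3, 1]
j=2: ys[2] = 8+4 = 12 → [0, 4, 12, 3, 1]
j=3: ys[3] = 3+12 = 15 → [0, 4, 12, 15, 1]
j=4: ys[4] = 1+15 = 16 → [0, 4, 12, 15, 16]
sum = 47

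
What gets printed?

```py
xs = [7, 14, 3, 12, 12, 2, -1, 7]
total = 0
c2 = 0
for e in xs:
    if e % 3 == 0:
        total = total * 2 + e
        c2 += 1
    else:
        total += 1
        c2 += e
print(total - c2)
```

35

e=7: not %3==0, total = 0+1 = 1; c2=7
e=14: not %3==0, total = 1+1 = 2; c2=21
e=3: %3==0, total = 2*2+3 = 7; c2=22
e=12: %3==0, total = 7*2+12 = 26; c2=23
e=12: %3==0, total = 26*2+12 = 64; c2=24
e=2: not %3==0, total = 64+1 = 65; c2=26
e=-1: not %3==0, total = 65+1 = 66; c2=25
e=7: not %3==0, total = 66+1 = 67; c2=32
total-c2 = 67-32 = 35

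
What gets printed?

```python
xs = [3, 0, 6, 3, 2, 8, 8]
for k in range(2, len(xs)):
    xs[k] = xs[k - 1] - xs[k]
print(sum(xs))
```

-69

k=2: xs[2] = 0-6 = -6 → [3, 0, -6, 3, 2, 8, 8]
k=3: xs[3] = (-6)-3 = -9 → [3, 0, -6, -9, 2, 8, 8]
k=4: xs[4] = (-9)-2 = -11 → [3, 0, -6, -9, -11, 8, 8]
k=5: xs[5] = (-11)-8 = -19 → [3, 0, -6, -9, -11, -19, 8]
k=6: xs[6] = (-19)-8 = -27 → [3, 0, -6, -9, -11, -19, -27]
sum = -69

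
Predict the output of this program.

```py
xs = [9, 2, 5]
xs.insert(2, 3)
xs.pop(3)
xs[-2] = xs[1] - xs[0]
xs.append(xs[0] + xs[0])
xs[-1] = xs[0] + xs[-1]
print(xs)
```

insert 3 at 2 → [9, 2, 3, 5]
pop(3) removes 5 → [9, 2, 3]
xs[-2] = xs[1]-xs[0] = 2-9 = -7 → [9, -7, 3]
append xs[0]+xs[0] = 9+9 = 18 → [9, -7, 3, 18]
xs[-1] = xs[0]+xs[-1] = 9+18 = 27 → [9, -7, 3, 27]

[9, -7, 3, 27]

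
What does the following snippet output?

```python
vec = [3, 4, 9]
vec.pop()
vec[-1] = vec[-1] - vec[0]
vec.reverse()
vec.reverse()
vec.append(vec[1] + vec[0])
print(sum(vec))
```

pop() removes 9 → [3, 4]
vec[-1] = vec[-1]-vec[0] = 4-3 = 1 → [3, 1]
reverse → [1, 3]
reverse → [3, 1]
append vec[1]+vec[0] = 1+3 = 4 → [3, 1, 4]
sum = 8

8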